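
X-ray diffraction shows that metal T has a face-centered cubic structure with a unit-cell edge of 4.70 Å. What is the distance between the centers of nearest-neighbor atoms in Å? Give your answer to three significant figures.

In an FCC structure, atoms touch along the face diagonal, so √2·a = 4r; the nearest-neighbor distance equals 2r = 0.7071·a.
d = 0.7071 × 4.70 = 3.32 Å.

3.32 Å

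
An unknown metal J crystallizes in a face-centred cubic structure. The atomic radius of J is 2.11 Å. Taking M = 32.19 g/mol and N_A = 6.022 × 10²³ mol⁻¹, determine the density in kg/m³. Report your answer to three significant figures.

1010 kg/m³

In an FCC lattice, atoms touch along the face diagonal, so √2·a = 4r, giving a = 5.968 Å = 5.968 × 10^-8 cm.
With Z = 4, ρ = Z·M/(N_A·a³) = 4 × 32.19 / (6.022 × 10²³ × 2.126 × 10^-22) = 1.006 g/cm³ = 1010 kg/m³.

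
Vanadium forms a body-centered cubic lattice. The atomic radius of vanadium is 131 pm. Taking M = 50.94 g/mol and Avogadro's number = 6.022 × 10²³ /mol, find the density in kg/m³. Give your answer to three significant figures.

In a BCC lattice, atoms touch along the body diagonal, so √3·a = 4r, giving a = 302.5 pm = 3.025 × 10^-8 cm.
With Z = 2, ρ = Z·M/(N_A·a³) = 2 × 50.94 / (6.022 × 10²³ × 2.769 × 10^-23) = 6.110 g/cm³ = 6110 kg/m³.

6110 kg/m³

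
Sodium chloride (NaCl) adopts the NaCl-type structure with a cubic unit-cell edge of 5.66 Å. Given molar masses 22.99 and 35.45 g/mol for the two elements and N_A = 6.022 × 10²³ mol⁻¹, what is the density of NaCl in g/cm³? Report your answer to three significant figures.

The NaCl-type structure contains Z = 4 formula units per cell; M(NaCl) = 22.99 + 35.45 = 58.44 g/mol.
a³ = (5.660 × 10^-8 cm)³ = 1.813 × 10^-22 cm³.
ρ = 4 × 58.44 / (6.022 × 10²³ × 1.813 × 10^-22) = 2.141 g/cm³.

2.14 g/cm³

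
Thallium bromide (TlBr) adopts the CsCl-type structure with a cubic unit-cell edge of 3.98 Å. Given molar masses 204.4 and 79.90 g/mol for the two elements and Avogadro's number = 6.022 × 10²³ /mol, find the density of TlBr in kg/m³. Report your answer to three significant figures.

7490 kg/m³

The CsCl-type structure contains Z = 1 formula unit per cell; M(TlBr) = 204.4 + 79.90 = 284.3 g/mol.
a³ = (3.980 × 10^-8 cm)³ = 6.304 × 10^-23 cm³.
ρ = 1 × 284.3 / (6.022 × 10²³ × 6.304 × 10^-23) = 7.488 g/cm³ = 7490 kg/m³.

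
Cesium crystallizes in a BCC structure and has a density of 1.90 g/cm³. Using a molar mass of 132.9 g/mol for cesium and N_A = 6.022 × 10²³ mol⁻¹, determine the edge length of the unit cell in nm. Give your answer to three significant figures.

0.615 nm

With Z = 2 atoms per BCC cell, a³ = Z·M/(N_A·ρ) = 2 × 132.9 / (6.022 × 10²³ × 1.900 g/cm³) = 2.323 × 10^-22 cm³.
a = (2.323 × 10^-22)^(1/3) = 6.147 × 10^-8 cm = 0.615 nm.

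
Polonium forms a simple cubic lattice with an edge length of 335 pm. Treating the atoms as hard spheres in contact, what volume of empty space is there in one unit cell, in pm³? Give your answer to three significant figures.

1.79 × 10^7 pm³

In a simple cubic lattice atoms touch along the cell edge, so a = 2r, so r = 0.5000a = 167.5 pm.
V_cell = a³ = 3.760 × 10^7 pm³; V_atoms = 1 × (4/3)πr³ = 1.968 × 10^7 pm³.
Empty space = 3.760 × 10^7 − 1.968 × 10^7 = 1.79 × 10^7 pm³.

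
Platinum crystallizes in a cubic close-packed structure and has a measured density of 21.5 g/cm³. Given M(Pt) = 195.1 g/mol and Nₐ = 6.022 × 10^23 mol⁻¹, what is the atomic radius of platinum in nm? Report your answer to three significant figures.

0.139 nm

For an FCC cell (Z = 4), a³ = Z·M/(N_A·ρ) = 4 × 195.1 / (6.022 × 10²³ × 21.50) = 6.028 × 10^-23 cm³, so a = 3.921 × 10^-8 cm = 0.3921 nm.
Atoms touch along the face diagonal, so √2·a = 4r, so r = 0.3536 × a = 0.139 nm.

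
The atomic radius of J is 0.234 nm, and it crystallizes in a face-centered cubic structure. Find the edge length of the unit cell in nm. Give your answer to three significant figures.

In an FCC lattice, atoms touch along the face diagonal, so √2·a = 4r.
a = 4r/√2 = 4 × 0.234 / 1.4142 = 0.662 nm.

0.662 nm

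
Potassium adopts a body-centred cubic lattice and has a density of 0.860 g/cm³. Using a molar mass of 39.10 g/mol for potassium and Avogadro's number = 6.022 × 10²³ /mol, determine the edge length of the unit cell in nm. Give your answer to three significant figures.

0.533 nm

With Z = 2 atoms per BCC cell, a³ = Z·M/(N_A·ρ) = 2 × 39.10 / (6.022 × 10²³ × 0.8600 g/cm³) = 1.510 × 10^-22 cm³.
a = (1.510 × 10^-22)^(1/3) = 5.325 × 10^-8 cm = 0.533 nm.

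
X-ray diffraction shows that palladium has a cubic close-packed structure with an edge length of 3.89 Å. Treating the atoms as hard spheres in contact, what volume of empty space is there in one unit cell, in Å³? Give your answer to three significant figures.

In an FCC lattice atoms touch along the face diagonal, so √2·a = 4r, so r = 0.3536a = 1.375 Å.
V_cell = a³ = 58.86 Å³; V_atoms = 4 × (4/3)πr³ = 43.59 Å³.
Empty space = 58.86 − 43.59 = 15.3 Å³.

15.3 Å³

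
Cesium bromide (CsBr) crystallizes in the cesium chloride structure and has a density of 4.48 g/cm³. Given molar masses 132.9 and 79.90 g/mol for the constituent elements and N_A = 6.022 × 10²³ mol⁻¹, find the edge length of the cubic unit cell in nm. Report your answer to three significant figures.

0.429 nm

M(CsBr) = 212.8 g/mol; Z = 1 formula unit per cell.
a³ = Z·M/(N_A·ρ) = 1 × 212.8 / (6.022 × 10²³ × 4.48) = 7.888 × 10^-23 cm³, so a = 4.289 × 10^-8 cm = 0.429 nm.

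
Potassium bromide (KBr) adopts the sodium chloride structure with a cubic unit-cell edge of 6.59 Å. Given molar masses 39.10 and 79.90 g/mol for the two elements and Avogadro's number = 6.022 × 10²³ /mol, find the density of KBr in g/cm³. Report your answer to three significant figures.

2.76 g/cm³

The sodium chloride structure contains Z = 4 formula units per cell; M(KBr) = 39.10 + 79.90 = 119.0 g/mol.
a³ = (6.590 × 10^-8 cm)³ = 2.862 × 10^-22 cm³.
ρ = 4 × 119.0 / (6.022 × 10²³ × 2.862 × 10^-22) = 2.762 g/cm³.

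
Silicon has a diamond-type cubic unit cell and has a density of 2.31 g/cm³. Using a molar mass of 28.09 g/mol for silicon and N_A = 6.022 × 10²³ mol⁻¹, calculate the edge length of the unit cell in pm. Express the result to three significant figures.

545 pm

With Z = 8 atoms per diamond cubic cell, a³ = Z·M/(N_A·ρ) = 8 × 28.09 / (6.022 × 10²³ × 2.310 g/cm³) = 1.615 × 10^-22 cm³.
a = (1.615 × 10^-22)^(1/3) = 5.446 × 10^-8 cm = 545 pm.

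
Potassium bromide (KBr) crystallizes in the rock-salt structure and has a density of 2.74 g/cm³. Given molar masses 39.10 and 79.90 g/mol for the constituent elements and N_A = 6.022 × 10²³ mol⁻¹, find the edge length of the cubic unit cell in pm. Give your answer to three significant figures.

M(KBr) = 119.0 g/mol; Z = 4 formula units per cell.
a³ = Z·M/(N_A·ρ) = 4 × 119.0 / (6.022 × 10²³ × 2.74) = 2.885 × 10^-22 cm³, so a = 6.608 × 10^-8 cm = 661 pm.

661 pm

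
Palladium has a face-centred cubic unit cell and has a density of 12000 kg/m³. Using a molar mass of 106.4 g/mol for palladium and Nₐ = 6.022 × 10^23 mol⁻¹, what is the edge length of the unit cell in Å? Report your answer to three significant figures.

3.89 Å

With Z = 4 atoms per FCC cell, a³ = Z·M/(N_A·ρ) = 4 × 106.4 / (6.022 × 10²³ × 12.00 g/cm³) = 5.890 × 10^-23 cm³.
a = (5.890 × 10^-23)^(1/3) = 3.891 × 10^-8 cm = 3.89 Å.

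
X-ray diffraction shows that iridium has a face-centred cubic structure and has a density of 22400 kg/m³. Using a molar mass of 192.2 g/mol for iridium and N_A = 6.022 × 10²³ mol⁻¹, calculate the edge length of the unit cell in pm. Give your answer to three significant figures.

385 pm

With Z = 4 atoms per FCC cell, a³ = Z·M/(N_A·ρ) = 4 × 192.2 / (6.022 × 10²³ × 22.40 g/cm³) = 5.699 × 10^-23 cm³.
a = (5.699 × 10^-23)^(1/3) = 3.848 × 10^-8 cm = 385 pm.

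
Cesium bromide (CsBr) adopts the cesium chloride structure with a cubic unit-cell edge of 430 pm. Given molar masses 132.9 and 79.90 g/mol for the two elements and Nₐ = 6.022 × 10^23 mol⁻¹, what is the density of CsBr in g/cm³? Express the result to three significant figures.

The cesium chloride structure contains Z = 1 formula unit per cell; M(CsBr) = 132.9 + 79.90 = 212.8 g/mol.
a³ = (4.300 × 10^-8 cm)³ = 7.951 × 10^-23 cm³.
ρ = 1 × 212.8 / (6.022 × 10²³ × 7.951 × 10^-23) = 4.445 g/cm³.

4.44 g/cm³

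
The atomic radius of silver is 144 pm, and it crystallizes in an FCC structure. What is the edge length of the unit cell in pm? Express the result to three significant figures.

In an FCC lattice, atoms touch along the face diagonal, so √2·a = 4r.
a = 4r/√2 = 4 × 144 / 1.4142 = 407 pm.

407 pm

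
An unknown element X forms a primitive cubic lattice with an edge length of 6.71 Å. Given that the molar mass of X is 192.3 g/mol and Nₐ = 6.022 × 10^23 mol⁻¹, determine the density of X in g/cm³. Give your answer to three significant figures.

1.06 g/cm³

A simple cubic unit cell contains Z = 1 atom.
Cell volume: a³ = (6.71 Å)³ = (6.710 × 10^-8 cm)³ = 3.021 × 10^-22 cm³.
ρ = Z·M/(N_A·a³) = 1 × 192.3 / (6.022 × 10²³ × 3.021 × 10^-22) = 1.057 g/cm³.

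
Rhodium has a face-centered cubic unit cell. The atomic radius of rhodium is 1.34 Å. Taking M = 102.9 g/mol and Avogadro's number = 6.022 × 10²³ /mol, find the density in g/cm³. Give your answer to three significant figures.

12.6 g/cm³

In an FCC lattice, atoms touch along the face diagonal, so √2·a = 4r, giving a = 3.790 Å = 3.790 × 10^-8 cm.
With Z = 4, ρ = Z·M/(N_A·a³) = 4 × 102.9 / (6.022 × 10²³ × 5.444 × 10^-23) = 12.55 g/cm³.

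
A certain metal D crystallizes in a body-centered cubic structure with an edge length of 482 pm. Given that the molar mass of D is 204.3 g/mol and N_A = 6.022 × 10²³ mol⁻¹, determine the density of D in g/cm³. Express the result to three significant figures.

6.06 g/cm³

A BCC unit cell contains Z = 2 atoms.
Cell volume: a³ = (482 pm)³ = (4.820 × 10^-8 cm)³ = 1.120 × 10^-22 cm³.
ρ = Z·M/(N_A·a³) = 2 × 204.3 / (6.022 × 10²³ × 1.120 × 10^-22) = 6.059 g/cm³.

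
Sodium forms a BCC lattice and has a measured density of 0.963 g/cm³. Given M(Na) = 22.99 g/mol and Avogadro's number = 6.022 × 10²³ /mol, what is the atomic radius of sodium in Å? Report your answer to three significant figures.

For a BCC cell (Z = 2), a³ = Z·M/(N_A·ρ) = 2 × 22.99 / (6.022 × 10²³ × 0.9630) = 7.929 × 10^-23 cm³, so a = 4.296 × 10^-8 cm = 4.296 Å.
Atoms touch along the body diagonal, so √3·a = 4r, so r = 0.4330 × a = 1.86 Å.

1.86 Å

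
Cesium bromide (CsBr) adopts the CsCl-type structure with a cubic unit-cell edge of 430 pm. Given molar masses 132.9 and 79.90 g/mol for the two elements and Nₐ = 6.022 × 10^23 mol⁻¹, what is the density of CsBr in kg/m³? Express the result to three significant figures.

4440 kg/m³

The CsCl-type structure contains Z = 1 formula unit per cell; M(CsBr) = 132.9 + 79.90 = 212.8 g/mol.
a³ = (4.300 × 10^-8 cm)³ = 7.951 × 10^-23 cm³.
ρ = 1 × 212.8 / (6.022 × 10²³ × 7.951 × 10^-23) = 4.445 g/cm³ = 4440 kg/m³.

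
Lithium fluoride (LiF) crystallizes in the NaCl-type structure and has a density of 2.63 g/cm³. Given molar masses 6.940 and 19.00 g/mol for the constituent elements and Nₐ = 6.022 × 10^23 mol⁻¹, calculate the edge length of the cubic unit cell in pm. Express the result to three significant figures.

M(LiF) = 25.94 g/mol; Z = 4 formula units per cell.
a³ = Z·M/(N_A·ρ) = 4 × 25.94 / (6.022 × 10²³ × 2.63) = 6.551 × 10^-23 cm³, so a = 4.031 × 10^-8 cm = 403 pm.

403 pm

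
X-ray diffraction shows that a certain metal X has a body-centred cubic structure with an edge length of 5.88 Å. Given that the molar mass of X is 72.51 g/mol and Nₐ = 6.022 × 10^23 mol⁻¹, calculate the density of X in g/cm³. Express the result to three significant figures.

A BCC unit cell contains Z = 2 atoms.
Cell volume: a³ = (5.88 Å)³ = (5.880 × 10^-8 cm)³ = 2.033 × 10^-22 cm³.
ρ = Z·M/(N_A·a³) = 2 × 72.51 / (6.022 × 10²³ × 2.033 × 10^-22) = 1.185 g/cm³.

1.18 g/cm³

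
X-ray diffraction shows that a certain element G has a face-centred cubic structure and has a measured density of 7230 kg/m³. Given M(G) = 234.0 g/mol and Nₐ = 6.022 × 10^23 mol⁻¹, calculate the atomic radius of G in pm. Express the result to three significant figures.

212 pm

For an FCC cell (Z = 4), a³ = Z·M/(N_A·ρ) = 4 × 234.0 / (6.022 × 10²³ × 7.230) = 2.150 × 10^-22 cm³, so a = 5.991 × 10^-8 cm = 599.1 pm.
Atoms touch along the face diagonal, so √2·a = 4r, so r = 0.3536 × a = 212 pm.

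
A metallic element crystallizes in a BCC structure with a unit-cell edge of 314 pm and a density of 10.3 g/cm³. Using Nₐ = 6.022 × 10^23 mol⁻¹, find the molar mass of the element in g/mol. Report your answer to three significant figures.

96.0 g/mol

A BCC cell has Z = 2 atoms; a = 3.140 × 10^-8 cm.
M = ρ·N_A·a³/Z = 10.3 × 6.022 × 10²³ × 3.096 × 10^-23 / 2 = 96.0 g/mol.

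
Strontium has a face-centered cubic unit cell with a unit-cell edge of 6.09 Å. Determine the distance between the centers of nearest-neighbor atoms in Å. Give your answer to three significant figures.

4.31 Å

In an FCC structure, atoms touch along the face diagonal, so √2·a = 4r; the nearest-neighbor distance equals 2r = 0.7071·a.
d = 0.7071 × 6.09 = 4.31 Å.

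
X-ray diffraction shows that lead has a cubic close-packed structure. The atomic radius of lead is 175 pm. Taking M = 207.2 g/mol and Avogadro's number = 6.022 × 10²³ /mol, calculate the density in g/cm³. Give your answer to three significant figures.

In an FCC lattice, atoms touch along the face diagonal, so √2·a = 4r, giving a = 495.0 pm = 4.950 × 10^-8 cm.
With Z = 4, ρ = Z·M/(N_A·a³) = 4 × 207.2 / (6.022 × 10²³ × 1.213 × 10^-22) = 11.35 g/cm³.

11.3 g/cm³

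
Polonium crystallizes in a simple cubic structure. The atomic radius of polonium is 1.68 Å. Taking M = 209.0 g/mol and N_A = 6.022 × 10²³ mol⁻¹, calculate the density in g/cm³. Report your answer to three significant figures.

In a simple cubic lattice, atoms touch along the cell edge, so a = 2r, giving a = 3.360 Å = 3.360 × 10^-8 cm.
With Z = 1, ρ = Z·M/(N_A·a³) = 1 × 209.0 / (6.022 × 10²³ × 3.793 × 10^-23) = 9.149 g/cm³.

9.15 g/cm³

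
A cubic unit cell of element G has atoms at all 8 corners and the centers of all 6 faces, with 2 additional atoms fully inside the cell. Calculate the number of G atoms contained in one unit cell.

Corner atoms are shared by 8 cells (1/8 each), face atoms by 2 (1/2 each), interior atoms are unshared.
Net atoms = 8 × 1/8 + 6 × 1/2 + 2 = 1 + 3 + 2 = 6.

6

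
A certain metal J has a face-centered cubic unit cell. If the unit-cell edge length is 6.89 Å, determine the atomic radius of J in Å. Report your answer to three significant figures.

2.44 Å

In an FCC lattice, atoms touch along the face diagonal, so √2·a = 4r.
r = √2·a/4 = 1.4142 × 6.89 / 4 = 2.44 Å.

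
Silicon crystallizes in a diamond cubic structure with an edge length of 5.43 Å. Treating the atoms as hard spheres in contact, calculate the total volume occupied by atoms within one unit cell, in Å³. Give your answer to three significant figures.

In a diamond cubic lattice nearest neighbors lie along the body diagonal with √3·a = 8r, so r = 0.2165a = 1.176 Å.
V_atoms = Z × (4/3)πr³ = 8 × (4/3)π × (1.176)³ = 54.4 Å³.

54.4 Å³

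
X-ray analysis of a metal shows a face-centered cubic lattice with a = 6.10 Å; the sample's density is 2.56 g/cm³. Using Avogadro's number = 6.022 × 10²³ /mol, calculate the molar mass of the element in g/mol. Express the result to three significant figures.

87.5 g/mol

An FCC cell has Z = 4 atoms; a = 6.100 × 10^-8 cm.
M = ρ·N_A·a³/Z = 2.56 × 6.022 × 10²³ × 2.270 × 10^-22 / 4 = 87.5 g/mol.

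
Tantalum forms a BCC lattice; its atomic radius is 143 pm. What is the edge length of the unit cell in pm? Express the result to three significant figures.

In a BCC lattice, atoms touch along the body diagonal, so √3·a = 4r.
a = 4r/√3 = 4 × 143 / 1.7321 = 330 pm.

330 pm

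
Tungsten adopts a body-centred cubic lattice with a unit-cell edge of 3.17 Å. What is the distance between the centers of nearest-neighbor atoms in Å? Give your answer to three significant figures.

In a BCC structure, atoms touch along the body diagonal, so √3·a = 4r; the nearest-neighbor distance equals 2r = 0.8660·a.
d = 0.8660 × 3.17 = 2.75 Å.

2.75 Å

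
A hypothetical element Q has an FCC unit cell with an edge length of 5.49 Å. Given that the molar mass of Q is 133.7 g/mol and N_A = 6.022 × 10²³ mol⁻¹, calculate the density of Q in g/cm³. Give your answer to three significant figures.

An FCC unit cell contains Z = 4 atoms.
Cell volume: a³ = (5.49 Å)³ = (5.490 × 10^-8 cm)³ = 1.655 × 10^-22 cm³.
ρ = Z·M/(N_A·a³) = 4 × 133.7 / (6.022 × 10²³ × 1.655 × 10^-22) = 5.367 g/cm³.

5.37 g/cm³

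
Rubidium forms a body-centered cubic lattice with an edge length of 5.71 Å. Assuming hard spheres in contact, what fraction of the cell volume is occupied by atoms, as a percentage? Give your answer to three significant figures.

68.0%

In a BCC lattice atoms touch along the body diagonal, so √3·a = 4r, so r = 0.4330a = 2.473 Å.
Packing fraction = Z·(4/3)πr³ / a³ = 2 × (4/3)π × (2.473)³ / (5.71)³ = 0.6802 = 68.0%.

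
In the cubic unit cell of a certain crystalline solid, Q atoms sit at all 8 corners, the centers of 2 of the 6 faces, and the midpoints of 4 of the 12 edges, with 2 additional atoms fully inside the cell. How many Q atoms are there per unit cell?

Corner atoms are shared by 8 cells (1/8 each), face atoms by 2 (1/2 each), edge atoms by 4 (1/4 each), interior atoms are unshared.
Net atoms = 8 × 1/8 + 2 × 1/2 + 4 × 1/4 + 2 = 1 + 1 + 1 + 2 = 5.

5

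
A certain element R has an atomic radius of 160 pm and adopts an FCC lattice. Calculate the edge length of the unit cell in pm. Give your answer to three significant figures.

453 pm

In an FCC lattice, atoms touch along the face diagonal, so √2·a = 4r.
a = 4r/√2 = 4 × 160 / 1.4142 = 453 pm.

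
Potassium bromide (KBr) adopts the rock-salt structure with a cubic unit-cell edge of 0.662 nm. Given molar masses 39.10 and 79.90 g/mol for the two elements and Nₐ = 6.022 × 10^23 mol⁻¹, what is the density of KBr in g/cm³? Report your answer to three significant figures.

2.72 g/cm³

The rock-salt structure contains Z = 4 formula units per cell; M(KBr) = 39.10 + 79.90 = 119.0 g/mol.
a³ = (6.620 × 10^-8 cm)³ = 2.901 × 10^-22 cm³.
ρ = 4 × 119.0 / (6.022 × 10²³ × 2.901 × 10^-22) = 2.725 g/cm³.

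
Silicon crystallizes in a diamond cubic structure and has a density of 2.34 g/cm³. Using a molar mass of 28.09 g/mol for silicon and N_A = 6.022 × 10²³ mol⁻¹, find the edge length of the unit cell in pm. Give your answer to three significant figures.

With Z = 8 atoms per diamond cubic cell, a³ = Z·M/(N_A·ρ) = 8 × 28.09 / (6.022 × 10²³ × 2.340 g/cm³) = 1.595 × 10^-22 cm³.
a = (1.595 × 10^-22)^(1/3) = 5.423 × 10^-8 cm = 542 pm.

542 pm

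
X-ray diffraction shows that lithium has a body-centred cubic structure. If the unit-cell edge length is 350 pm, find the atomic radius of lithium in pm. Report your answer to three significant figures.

152 pm

In a BCC lattice, atoms touch along the body diagonal, so √3·a = 4r.
r = √3·a/4 = 1.7321 × 350 / 4 = 152 pm.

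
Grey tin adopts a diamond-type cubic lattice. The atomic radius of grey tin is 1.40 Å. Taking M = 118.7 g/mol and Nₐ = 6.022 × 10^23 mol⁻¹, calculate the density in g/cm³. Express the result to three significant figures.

5.83 g/cm³

In a diamond cubic lattice, nearest neighbors lie along the body diagonal with √3·a = 8r, giving a = 6.466 Å = 6.466 × 10^-8 cm.
With Z = 8, ρ = Z·M/(N_A·a³) = 8 × 118.7 / (6.022 × 10²³ × 2.704 × 10^-22) = 5.832 g/cm³.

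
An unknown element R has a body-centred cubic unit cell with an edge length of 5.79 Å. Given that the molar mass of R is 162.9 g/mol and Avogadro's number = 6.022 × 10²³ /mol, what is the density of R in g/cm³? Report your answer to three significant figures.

A BCC unit cell contains Z = 2 atoms.
Cell volume: a³ = (5.79 Å)³ = (5.790 × 10^-8 cm)³ = 1.941 × 10^-22 cm³.
ρ = Z·M/(N_A·a³) = 2 × 162.9 / (6.022 × 10²³ × 1.941 × 10^-22) = 2.787 g/cm³.

2.79 g/cm³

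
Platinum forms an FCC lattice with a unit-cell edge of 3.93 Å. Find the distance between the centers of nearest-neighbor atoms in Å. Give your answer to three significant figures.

2.78 Å

In an FCC structure, atoms touch along the face diagonal, so √2·a = 4r; the nearest-neighbor distance equals 2r = 0.7071·a.
d = 0.7071 × 3.93 = 2.78 Å.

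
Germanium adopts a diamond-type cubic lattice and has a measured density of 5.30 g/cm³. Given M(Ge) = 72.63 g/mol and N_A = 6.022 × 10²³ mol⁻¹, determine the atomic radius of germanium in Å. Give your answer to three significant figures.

For a diamond cubic cell (Z = 8), a³ = Z·M/(N_A·ρ) = 8 × 72.63 / (6.022 × 10²³ × 5.300) = 1.820 × 10^-22 cm³, so a = 5.668 × 10^-8 cm = 5.668 Å.
Nearest neighbors lie along the body diagonal with √3·a = 8r, so r = 0.2165 × a = 1.23 Å.

1.23 Å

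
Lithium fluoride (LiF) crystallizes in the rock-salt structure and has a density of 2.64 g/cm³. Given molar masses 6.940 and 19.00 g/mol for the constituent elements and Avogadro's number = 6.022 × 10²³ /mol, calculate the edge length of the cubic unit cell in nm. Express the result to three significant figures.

0.403 nm

M(LiF) = 25.94 g/mol; Z = 4 formula units per cell.
a³ = Z·M/(N_A·ρ) = 4 × 25.94 / (6.022 × 10²³ × 2.64) = 6.527 × 10^-23 cm³, so a = 4.026 × 10^-8 cm = 0.403 nm.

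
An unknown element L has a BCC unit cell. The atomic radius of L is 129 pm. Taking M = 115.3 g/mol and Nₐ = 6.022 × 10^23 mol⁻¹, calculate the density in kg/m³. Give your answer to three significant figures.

In a BCC lattice, atoms touch along the body diagonal, so √3·a = 4r, giving a = 297.9 pm = 2.979 × 10^-8 cm.
With Z = 2, ρ = Z·M/(N_A·a³) = 2 × 115.3 / (6.022 × 10²³ × 2.644 × 10^-23) = 14.48 g/cm³ = 14500 kg/m³.

14500 kg/m³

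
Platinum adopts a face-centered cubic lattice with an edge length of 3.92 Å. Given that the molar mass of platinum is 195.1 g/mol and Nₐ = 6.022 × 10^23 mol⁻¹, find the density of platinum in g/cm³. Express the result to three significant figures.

An FCC unit cell contains Z = 4 atoms.
Cell volume: a³ = (3.92 Å)³ = (3.920 × 10^-8 cm)³ = 6.024 × 10^-23 cm³.
ρ = Z·M/(N_A·a³) = 4 × 195.1 / (6.022 × 10²³ × 6.024 × 10^-23) = 21.51 g/cm³.

21.5 g/cm³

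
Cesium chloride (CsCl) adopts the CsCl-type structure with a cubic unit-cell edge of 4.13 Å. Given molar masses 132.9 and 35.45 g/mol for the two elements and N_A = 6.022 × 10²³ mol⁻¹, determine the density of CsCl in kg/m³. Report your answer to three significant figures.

The CsCl-type structure contains Z = 1 formula unit per cell; M(CsCl) = 132.9 + 35.45 = 168.35 g/mol.
a³ = (4.130 × 10^-8 cm)³ = 7.044 × 10^-23 cm³.
ρ = 1 × 168.35 / (6.022 × 10²³ × 7.044 × 10^-23) = 3.968 g/cm³ = 3970 kg/m³.

3970 kg/m³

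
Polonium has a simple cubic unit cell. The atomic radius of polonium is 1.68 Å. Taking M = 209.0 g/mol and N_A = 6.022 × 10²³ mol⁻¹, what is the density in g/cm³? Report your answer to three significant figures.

9.15 g/cm³

In a simple cubic lattice, atoms touch along the cell edge, so a = 2r, giving a = 3.360 Å = 3.360 × 10^-8 cm.
With Z = 1, ρ = Z·M/(N_A·a³) = 1 × 209.0 / (6.022 × 10²³ × 3.793 × 10^-23) = 9.149 g/cm³.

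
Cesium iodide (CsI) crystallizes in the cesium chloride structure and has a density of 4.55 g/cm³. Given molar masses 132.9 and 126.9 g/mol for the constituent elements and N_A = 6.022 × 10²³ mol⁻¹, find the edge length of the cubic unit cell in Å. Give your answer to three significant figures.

4.56 Å

M(CsI) = 259.8 g/mol; Z = 1 formula unit per cell.
a³ = Z·M/(N_A·ρ) = 1 × 259.8 / (6.022 × 10²³ × 4.55) = 9.482 × 10^-23 cm³, so a = 4.560 × 10^-8 cm = 4.56 Å.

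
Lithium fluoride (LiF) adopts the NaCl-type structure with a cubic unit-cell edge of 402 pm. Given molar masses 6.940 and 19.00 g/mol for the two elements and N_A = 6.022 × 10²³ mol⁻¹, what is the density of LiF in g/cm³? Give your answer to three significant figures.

2.65 g/cm³

The NaCl-type structure contains Z = 4 formula units per cell; M(LiF) = 6.940 + 19.00 = 25.94 g/mol.
a³ = (4.020 × 10^-8 cm)³ = 6.496 × 10^-23 cm³.
ρ = 4 × 25.94 / (6.022 × 10²³ × 6.496 × 10^-23) = 2.652 g/cm³.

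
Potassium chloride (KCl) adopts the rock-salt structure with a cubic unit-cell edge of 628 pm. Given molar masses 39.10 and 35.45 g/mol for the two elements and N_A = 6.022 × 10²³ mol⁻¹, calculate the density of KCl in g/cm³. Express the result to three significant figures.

The rock-salt structure contains Z = 4 formula units per cell; M(KCl) = 39.10 + 35.45 = 74.55 g/mol.
a³ = (6.280 × 10^-8 cm)³ = 2.477 × 10^-22 cm³.
ρ = 4 × 74.55 / (6.022 × 10²³ × 2.477 × 10^-22) = 1.999 g/cm³.

2.00 g/cm³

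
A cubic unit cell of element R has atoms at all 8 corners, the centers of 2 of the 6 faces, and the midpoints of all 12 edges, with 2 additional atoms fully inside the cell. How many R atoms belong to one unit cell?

Corner atoms are shared by 8 cells (1/8 each), face atoms by 2 (1/2 each), edge atoms by 4 (1/4 each), interior atoms are unshared.
Net atoms = 8 × 1/8 + 2 × 1/2 + 12 × 1/4 + 2 = 1 + 1 + 3 + 2 = 7.

7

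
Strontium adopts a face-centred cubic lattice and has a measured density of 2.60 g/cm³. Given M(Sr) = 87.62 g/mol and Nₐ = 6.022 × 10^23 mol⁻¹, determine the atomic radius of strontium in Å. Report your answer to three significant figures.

2.15 Å

For an FCC cell (Z = 4), a³ = Z·M/(N_A·ρ) = 4 × 87.62 / (6.022 × 10²³ × 2.600) = 2.238 × 10^-22 cm³, so a = 6.072 × 10^-8 cm = 6.072 Å.
Atoms touch along the face diagonal, so √2·a = 4r, so r = 0.3536 × a = 2.15 Å.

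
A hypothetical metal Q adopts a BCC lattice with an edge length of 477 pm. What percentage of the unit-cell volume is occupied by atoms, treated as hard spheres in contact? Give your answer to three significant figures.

68.0%

In a BCC lattice atoms touch along the body diagonal, so √3·a = 4r, so r = 0.4330a = 206.5 pm.
Packing fraction = Z·(4/3)πr³ / a³ = 2 × (4/3)π × (206.5)³ / (477)³ = 0.6802 = 68.0%.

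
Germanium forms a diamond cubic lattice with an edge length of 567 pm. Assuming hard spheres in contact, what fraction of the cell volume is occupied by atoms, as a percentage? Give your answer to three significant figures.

34.0%

In a diamond cubic lattice nearest neighbors lie along the body diagonal with √3·a = 8r, so r = 0.2165a = 122.8 pm.
Packing fraction = Z·(4/3)πr³ / a³ = 8 × (4/3)π × (122.8)³ / (567)³ = 0.3401 = 34.0%.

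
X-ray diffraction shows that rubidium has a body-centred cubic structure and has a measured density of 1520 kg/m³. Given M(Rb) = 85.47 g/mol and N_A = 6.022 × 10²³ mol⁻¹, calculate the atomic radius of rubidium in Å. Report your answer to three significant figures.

For a BCC cell (Z = 2), a³ = Z·M/(N_A·ρ) = 2 × 85.47 / (6.022 × 10²³ × 1.520) = 1.867 × 10^-22 cm³, so a = 5.716 × 10^-8 cm = 5.716 Å.
Atoms touch along the body diagonal, so √3·a = 4r, so r = 0.4330 × a = 2.48 Å.

2.48 Å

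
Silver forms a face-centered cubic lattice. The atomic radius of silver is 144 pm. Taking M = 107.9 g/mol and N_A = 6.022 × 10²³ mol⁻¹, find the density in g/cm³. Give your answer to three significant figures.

10.6 g/cm³

In an FCC lattice, atoms touch along the face diagonal, so √2·a = 4r, giving a = 407.3 pm = 4.073 × 10^-8 cm.
With Z = 4, ρ = Z·M/(N_A·a³) = 4 × 107.9 / (6.022 × 10²³ × 6.757 × 10^-23) = 10.61 g/cm³.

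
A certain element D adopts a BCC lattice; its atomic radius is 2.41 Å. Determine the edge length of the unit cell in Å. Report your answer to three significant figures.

In a BCC lattice, atoms touch along the body diagonal, so √3·a = 4r.
a = 4r/√3 = 4 × 2.41 / 1.7321 = 5.57 Å.

5.57 Å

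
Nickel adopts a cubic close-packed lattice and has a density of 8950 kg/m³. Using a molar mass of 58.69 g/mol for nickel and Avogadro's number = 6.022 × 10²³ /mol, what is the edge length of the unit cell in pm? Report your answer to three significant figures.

With Z = 4 atoms per FCC cell, a³ = Z·M/(N_A·ρ) = 4 × 58.69 / (6.022 × 10²³ × 8.950 g/cm³) = 4.356 × 10^-23 cm³.
a = (4.356 × 10^-23)^(1/3) = 3.518 × 10^-8 cm = 352 pm.

352 pm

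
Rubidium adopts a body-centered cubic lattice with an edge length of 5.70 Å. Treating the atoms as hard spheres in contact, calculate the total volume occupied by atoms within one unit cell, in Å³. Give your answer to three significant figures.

126 Å³

In a BCC lattice atoms touch along the body diagonal, so √3·a = 4r, so r = 0.4330a = 2.468 Å.
V_atoms = Z × (4/3)πr³ = 2 × (4/3)π × (2.468)³ = 126 Å³.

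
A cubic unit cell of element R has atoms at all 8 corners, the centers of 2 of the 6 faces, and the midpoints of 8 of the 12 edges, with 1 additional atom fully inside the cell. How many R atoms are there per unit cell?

Corner atoms are shared by 8 cells (1/8 each), face atoms by 2 (1/2 each), edge atoms by 4 (1/4 each), interior atoms are unshared.
Net atoms = 8 × 1/8 + 2 × 1/2 + 8 × 1/4 + 1 = 1 + 1 + 2 + 1 = 5.

5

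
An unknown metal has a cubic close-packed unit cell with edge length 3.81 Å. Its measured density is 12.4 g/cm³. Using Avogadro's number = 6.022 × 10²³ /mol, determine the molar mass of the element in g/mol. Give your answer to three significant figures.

An FCC cell has Z = 4 atoms; a = 3.810 × 10^-8 cm.
M = ρ·N_A·a³/Z = 12.4 × 6.022 × 10²³ × 5.531 × 10^-23 / 4 = 103 g/mol.

103 g/mol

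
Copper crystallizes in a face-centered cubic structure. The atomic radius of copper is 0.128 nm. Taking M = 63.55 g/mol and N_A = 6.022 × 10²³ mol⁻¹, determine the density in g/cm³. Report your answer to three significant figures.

In an FCC lattice, atoms touch along the face diagonal, so √2·a = 4r, giving a = 0.3620 nm = 3.620 × 10^-8 cm.
With Z = 4, ρ = Z·M/(N_A·a³) = 4 × 63.55 / (6.022 × 10²³ × 4.745 × 10^-23) = 8.895 g/cm³.

8.90 g/cm³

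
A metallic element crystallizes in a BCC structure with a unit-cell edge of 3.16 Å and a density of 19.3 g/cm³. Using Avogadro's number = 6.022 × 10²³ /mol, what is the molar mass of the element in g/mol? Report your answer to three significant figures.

183 g/mol

A BCC cell has Z = 2 atoms; a = 3.160 × 10^-8 cm.
M = ρ·N_A·a³/Z = 19.3 × 6.022 × 10²³ × 3.155 × 10^-23 / 2 = 183 g/mol.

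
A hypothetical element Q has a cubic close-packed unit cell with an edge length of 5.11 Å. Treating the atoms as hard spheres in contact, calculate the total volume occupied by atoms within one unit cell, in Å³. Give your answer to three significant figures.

98.8 Å³

In an FCC lattice atoms touch along the face diagonal, so √2·a = 4r, so r = 0.3536a = 1.807 Å.
V_atoms = Z × (4/3)πr³ = 4 × (4/3)π × (1.807)³ = 98.8 Å³.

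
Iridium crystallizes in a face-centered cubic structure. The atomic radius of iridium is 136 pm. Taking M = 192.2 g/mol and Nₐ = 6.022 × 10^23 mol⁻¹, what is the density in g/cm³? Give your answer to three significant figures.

In an FCC lattice, atoms touch along the face diagonal, so √2·a = 4r, giving a = 384.7 pm = 3.847 × 10^-8 cm.
With Z = 4, ρ = Z·M/(N_A·a³) = 4 × 192.2 / (6.022 × 10²³ × 5.692 × 10^-23) = 22.43 g/cm³.

22.4 g/cm³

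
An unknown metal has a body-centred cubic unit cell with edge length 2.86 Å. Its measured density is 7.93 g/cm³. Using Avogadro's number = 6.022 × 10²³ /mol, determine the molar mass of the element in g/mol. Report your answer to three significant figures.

A BCC cell has Z = 2 atoms; a = 2.860 × 10^-8 cm.
M = ρ·N_A·a³/Z = 7.93 × 6.022 × 10²³ × 2.339 × 10^-23 / 2 = 55.9 g/mol.

55.9 g/mol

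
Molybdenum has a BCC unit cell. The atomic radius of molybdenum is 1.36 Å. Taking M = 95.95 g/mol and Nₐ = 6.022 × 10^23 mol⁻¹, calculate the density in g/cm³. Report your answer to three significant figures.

10.3 g/cm³

In a BCC lattice, atoms touch along the body diagonal, so √3·a = 4r, giving a = 3.141 Å = 3.141 × 10^-8 cm.
With Z = 2, ρ = Z·M/(N_A·a³) = 2 × 95.95 / (6.022 × 10²³ × 3.098 × 10^-23) = 10.29 g/cm³.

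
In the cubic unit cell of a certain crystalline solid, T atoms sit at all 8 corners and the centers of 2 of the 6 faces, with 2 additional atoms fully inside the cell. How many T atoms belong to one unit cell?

4

Corner atoms are shared by 8 cells (1/8 each), face atoms by 2 (1/2 each), interior atoms are unshared.
Net atoms = 8 × 1/8 + 2 × 1/2 + 2 = 1 + 1 + 2 = 4.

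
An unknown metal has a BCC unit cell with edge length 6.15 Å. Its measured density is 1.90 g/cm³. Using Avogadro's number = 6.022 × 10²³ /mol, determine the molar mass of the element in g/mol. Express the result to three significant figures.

A BCC cell has Z = 2 atoms; a = 6.150 × 10^-8 cm.
M = ρ·N_A·a³/Z = 1.90 × 6.022 × 10²³ × 2.326 × 10^-22 / 2 = 133 g/mol.

133 g/mol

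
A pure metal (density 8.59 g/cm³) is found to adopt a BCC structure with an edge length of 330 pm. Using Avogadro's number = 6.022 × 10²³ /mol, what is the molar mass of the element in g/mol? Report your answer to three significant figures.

92.9 g/mol

A BCC cell has Z = 2 atoms; a = 3.300 × 10^-8 cm.
M = ρ·N_A·a³/Z = 8.59 × 6.022 × 10²³ × 3.594 × 10^-23 / 2 = 92.9 g/mol.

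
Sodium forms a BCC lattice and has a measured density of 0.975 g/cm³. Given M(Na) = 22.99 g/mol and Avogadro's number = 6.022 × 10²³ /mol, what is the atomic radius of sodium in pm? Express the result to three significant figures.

For a BCC cell (Z = 2), a³ = Z·M/(N_A·ρ) = 2 × 22.99 / (6.022 × 10²³ × 0.9750) = 7.831 × 10^-23 cm³, so a = 4.278 × 10^-8 cm = 427.8 pm.
Atoms touch along the body diagonal, so √3·a = 4r, so r = 0.4330 × a = 185 pm.

185 pm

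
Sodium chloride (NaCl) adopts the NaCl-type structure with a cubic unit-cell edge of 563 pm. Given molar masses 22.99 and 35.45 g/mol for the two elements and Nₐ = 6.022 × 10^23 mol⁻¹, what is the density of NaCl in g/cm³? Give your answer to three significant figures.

The NaCl-type structure contains Z = 4 formula units per cell; M(NaCl) = 22.99 + 35.45 = 58.44 g/mol.
a³ = (5.630 × 10^-8 cm)³ = 1.785 × 10^-22 cm³.
ρ = 4 × 58.44 / (6.022 × 10²³ × 1.785 × 10^-22) = 2.175 g/cm³.

2.18 g/cm³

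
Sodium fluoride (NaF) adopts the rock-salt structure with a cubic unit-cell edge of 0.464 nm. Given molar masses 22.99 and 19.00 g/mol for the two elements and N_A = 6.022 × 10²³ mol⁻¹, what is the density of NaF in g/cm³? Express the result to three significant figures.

The rock-salt structure contains Z = 4 formula units per cell; M(NaF) = 22.99 + 19.00 = 41.99 g/mol.
a³ = (4.640 × 10^-8 cm)³ = 9.990 × 10^-23 cm³.
ρ = 4 × 41.99 / (6.022 × 10²³ × 9.990 × 10^-23) = 2.792 g/cm³.

2.79 g/cm³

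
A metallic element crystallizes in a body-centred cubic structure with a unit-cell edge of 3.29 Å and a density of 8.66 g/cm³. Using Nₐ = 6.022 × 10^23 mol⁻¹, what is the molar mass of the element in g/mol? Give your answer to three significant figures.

A BCC cell has Z = 2 atoms; a = 3.290 × 10^-8 cm.
M = ρ·N_A·a³/Z = 8.66 × 6.022 × 10²³ × 3.561 × 10^-23 / 2 = 92.9 g/mol.

92.9 g/mol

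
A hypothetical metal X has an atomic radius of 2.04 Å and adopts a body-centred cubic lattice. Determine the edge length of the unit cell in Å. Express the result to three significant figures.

4.71 Å

In a BCC lattice, atoms touch along the body diagonal, so √3·a = 4r.
a = 4r/√3 = 4 × 2.04 / 1.7321 = 4.71 Å.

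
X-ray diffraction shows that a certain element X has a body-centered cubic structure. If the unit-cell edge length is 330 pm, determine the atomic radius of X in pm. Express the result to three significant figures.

143 pm

In a BCC lattice, atoms touch along the body diagonal, so √3·a = 4r.
r = √3·a/4 = 1.7321 × 330 / 4 = 143 pm.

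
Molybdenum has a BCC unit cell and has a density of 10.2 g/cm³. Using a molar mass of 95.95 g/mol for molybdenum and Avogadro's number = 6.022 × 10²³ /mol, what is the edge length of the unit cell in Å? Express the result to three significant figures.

3.15 Å

With Z = 2 atoms per BCC cell, a³ = Z·M/(N_A·ρ) = 2 × 95.95 / (6.022 × 10²³ × 10.20 g/cm³) = 3.124 × 10^-23 cm³.
a = (3.124 × 10^-23)^(1/3) = 3.150 × 10^-8 cm = 3.15 Å.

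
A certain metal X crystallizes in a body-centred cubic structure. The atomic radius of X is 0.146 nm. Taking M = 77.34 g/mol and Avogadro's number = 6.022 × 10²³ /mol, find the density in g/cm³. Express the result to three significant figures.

In a BCC lattice, atoms touch along the body diagonal, so √3·a = 4r, giving a = 0.3372 nm = 3.372 × 10^-8 cm.
With Z = 2, ρ = Z·M/(N_A·a³) = 2 × 77.34 / (6.022 × 10²³ × 3.833 × 10^-23) = 6.701 g/cm³.

6.70 g/cm³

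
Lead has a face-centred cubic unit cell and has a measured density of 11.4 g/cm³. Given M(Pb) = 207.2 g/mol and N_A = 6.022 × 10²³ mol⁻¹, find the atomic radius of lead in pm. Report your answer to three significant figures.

175 pm

For an FCC cell (Z = 4), a³ = Z·M/(N_A·ρ) = 4 × 207.2 / (6.022 × 10²³ × 11.40) = 1.207 × 10^-22 cm³, so a = 4.942 × 10^-8 cm = 494.2 pm.
Atoms touch along the face diagonal, so √2·a = 4r, so r = 0.3536 × a = 175 pm.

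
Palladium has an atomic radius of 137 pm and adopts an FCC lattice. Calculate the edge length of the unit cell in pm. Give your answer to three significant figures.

In an FCC lattice, atoms touch along the face diagonal, so √2·a = 4r.
a = 4r/√2 = 4 × 137 / 1.4142 = 387 pm.

387 pm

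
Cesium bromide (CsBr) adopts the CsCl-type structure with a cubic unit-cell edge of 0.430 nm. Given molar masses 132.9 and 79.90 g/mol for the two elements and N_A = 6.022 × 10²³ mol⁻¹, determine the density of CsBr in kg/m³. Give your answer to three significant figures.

The CsCl-type structure contains Z = 1 formula unit per cell; M(CsBr) = 132.9 + 79.90 = 212.8 g/mol.
a³ = (4.300 × 10^-8 cm)³ = 7.951 × 10^-23 cm³.
ρ = 1 × 212.8 / (6.022 × 10²³ × 7.951 × 10^-23) = 4.445 g/cm³ = 4440 kg/m³.

4440 kg/m³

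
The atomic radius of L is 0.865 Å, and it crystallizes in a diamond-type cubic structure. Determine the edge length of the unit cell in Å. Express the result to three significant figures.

4.00 Å

In a diamond cubic lattice, nearest neighbors lie along the body diagonal with √3·a = 8r.
a = 8r/√3 = 8 × 0.865 / 1.7321 = 4.00 Å.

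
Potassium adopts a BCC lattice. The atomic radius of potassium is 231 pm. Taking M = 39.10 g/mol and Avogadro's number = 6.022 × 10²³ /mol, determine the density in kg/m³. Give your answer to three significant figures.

855 kg/m³

In a BCC lattice, atoms touch along the body diagonal, so √3·a = 4r, giving a = 533.5 pm = 5.335 × 10^-8 cm.
With Z = 2, ρ = Z·M/(N_A·a³) = 2 × 39.10 / (6.022 × 10²³ × 1.518 × 10^-22) = 0.8553 g/cm³ = 855 kg/m³.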